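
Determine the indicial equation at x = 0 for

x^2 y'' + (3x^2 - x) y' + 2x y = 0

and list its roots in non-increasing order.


Divide by x^2 to reach normal form y'' + P_1(x) y' + P_2(x) y = 0 with P_1(x) = 3 - 1/x and P_2(x) = 2/x.
x = 0 is a singular point because the y'-coefficient 3 - 1/x has a pole at x = 0 and the y-coefficient 2/x has a pole at x = 0.
It is a regular singular point because x P_1(x) = p(x) = 3x - 1 and x^2 P_2(x) = q(x) = 2x are polynomials, hence analytic at x = 0.
p(0) = -1,  q(0) = 0.
Indicial equation: r(r-1) + p(0) r + q(0) = 0, i.e. r^2 + (p(0) - 1) r + q(0) = 0, i.e. r^2 - 2 r = 0.
Discriminant: (-2)^2 - 4(0) = 4, so r = (2 ± 2)/2.
Solving: r_1 = 2, r_2 = 0.

indicial: r^2 - 2 r = 0; roots r_1 = 2, r_2 = 0


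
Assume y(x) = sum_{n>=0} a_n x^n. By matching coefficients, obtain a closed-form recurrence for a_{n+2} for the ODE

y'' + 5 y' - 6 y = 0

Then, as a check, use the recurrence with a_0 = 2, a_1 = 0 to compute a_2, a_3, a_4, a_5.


Substitute y = sum_n a_n x^n.
y''(x) has coefficient (n+2)(n+1) a_{n+2} at x^n;
5 y'(x) has coefficient 5 (n+1) a_{n+1} at x^n;
-6 y(x) has coefficient -6 a_n at x^n.
Matching x^n: (n+2)(n+1) a_{n+2} + 5 (n+1) a_{n+1} - 6 a_n = 0.
Thus a_{n+2} = [-5 (n+1) a_{n+1} + 6 a_n] / ((n+1)(n+2)).

Check with a_0 = 2, a_1 = 0 (apply the recurrence for n = 0, 1, 2, 3): a_0 = 2, a_1 = 0, a_2 = 6, a_3 = -10, a_4 = 31/2, a_5 = -37/2.

a_(n+2) = [-5 (n+1) a_(n+1) + 6 a_n] / ((n+1)(n+2)); check: a_0 = 2, a_1 = 0, a_2 = 6, a_3 = -10, a_4 = 31/2, a_5 = -37/2


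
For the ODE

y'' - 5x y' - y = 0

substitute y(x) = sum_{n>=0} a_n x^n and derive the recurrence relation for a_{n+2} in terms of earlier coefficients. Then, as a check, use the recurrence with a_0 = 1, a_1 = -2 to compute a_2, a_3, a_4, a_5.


Substitute y = sum_n a_n x^n.
y''(x) has coefficient (n+2)(n+1) a_{n+2} at x^n;
-5 x y'(x) has coefficient -5 n a_n at x^n (shift);
-y(x) has coefficient -1 a_n at x^n.
Matching x^n: (n+2)(n+1) a_{n+2} + (-5n - 1) a_n = 0.
Thus a_{n+2} = (5n + 1) / ((n+1)(n+2)) * a_n.

Check with a_0 = 1, a_1 = -2 (apply the recurrence for n = 0, 1, 2, 3): a_0 = 1, a_1 = -2, a_2 = 1/2, a_3 = -2, a_4 = 11/24, a_5 = -8/5.

a_(n+2) = (5n + 1) / ((n+1)(n+2)) * a_n; check: a_0 = 1, a_1 = -2, a_2 = 1/2, a_3 = -2, a_4 = 11/24, a_5 = -8/5


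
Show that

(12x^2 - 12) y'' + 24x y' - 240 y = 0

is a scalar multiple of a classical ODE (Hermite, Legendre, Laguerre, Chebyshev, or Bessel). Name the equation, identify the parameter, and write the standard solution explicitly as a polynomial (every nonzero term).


All three coefficients share the factor -12; dividing through by -12 gives  (1 - x^2) y'' - 2x y' + 20 y = 0.
This matches the Legendre equation (1 - x^2) y'' - 2x y' + n(n+1) y = 0 (note the -2x y' term) with n(n+1) = 20, so n = 4; the polynomial solution is P_4(x).
With y = sum_k a_k x^k, matching x^k gives (k+2)(k+1) a_{k+2} = [k(k+1) - n(n+1)] a_k = (k - 4)(k + 5) a_k. The right side vanishes at k = 4, so the series with the parity of 4 terminates at degree 4.
Standard normalization (P_n(1) = 1): leading coefficient (2n)!/(2^n (n!)^2) = 40320/(16*576) = 35/8, so a_4 = 35/8. Work downward with a_k = (k+1)(k+2) a_{k+2} / ((k - 4)(k + 5)):
  a_2 = (3)(4)(35/8) / ((2 - 4)(2 + 5)) = (105/2)/(-14) = -15/4
  a_0 = (1)(2)(-15/4) / ((0 - 4)(0 + 5)) = (-15/2)/(-20) = 3/8
Hence P_4(x) = 35 x^4/8 - 15 x^2/4 + 3/8.

P_4(x); series = 35 x^4/8 - 15 x^2/4 + 3/8


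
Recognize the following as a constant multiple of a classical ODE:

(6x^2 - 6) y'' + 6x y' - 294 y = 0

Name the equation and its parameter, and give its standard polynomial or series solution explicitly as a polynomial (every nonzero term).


All three coefficients share the factor -6; dividing through by -6 gives  (1 - x^2) y'' - x y' + 49 y = 0.
This matches the Chebyshev equation (1 - x^2) y'' - x y' + n^2 y = 0 (note the -x y' term, not -2x y') with n^2 = 49, so n = 7; the polynomial solution is T_7(x).
With y = sum_k a_k x^k, matching x^k gives (k+2)(k+1) a_{k+2} = (k^2 - n^2) a_k = (k - 7)(k + 7) a_k. The right side vanishes at k = 7, so the series with the parity of 7 terminates at degree 7.
Standard normalization: leading coefficient of T_n is 2^(n-1), so a_7 = 2^6 = 64. Work downward with a_k = (k+1)(k+2) a_{k+2} / ((k - 7)(k + 7)):
  a_5 = (6)(7)(64) / ((5 - 7)(5 + 7)) = 2688/(-24) = -112
  a_3 = (4)(5)(-112) / ((3 - 7)(3 + 7)) = -2240/(-40) = 56
  a_1 = (2)(3)(56) / ((1 - 7)(1 + 7)) = 336/(-48) = -7
Hence T_7(x) = 64 x^7 - 112 x^5 + 56 x^3 - 7 x.

T_7(x); series = 64 x^7 - 112 x^5 + 56 x^3 - 7 x


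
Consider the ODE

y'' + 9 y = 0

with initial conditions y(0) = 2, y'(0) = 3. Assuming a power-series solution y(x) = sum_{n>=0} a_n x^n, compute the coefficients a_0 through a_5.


Ansatz: y(x) = sum_{n>=0} a_n x^n, so y'(x) = sum_{n>=1} n a_n x^(n-1) and y''(x) = sum_{n>=2} n(n-1) a_n x^(n-2).
Substitute into P(x) y'' + Q(x) y' + R(x) y = 0 with P(x) = 1, Q(x) = 0, R(x) = 9, and match powers of x.
Initial conditions: a_0 = 2, a_1 = 3.
Setting the coefficient of each power of x to zero and solving order by order (substituting the coefficients already found):
  x^0: 2 a_2 + 9 a_0 = 0  ->  2 a_2 = -9 a_0 = -18  ->  a_2 = -9
  x^1: 6 a_3 + 9 a_1 = 0  ->  6 a_3 = -9 a_1 = -27  ->  a_3 = -9/2
  x^2: 12 a_4 + 9 a_2 = 0  ->  12 a_4 = -9 a_2 = 81  ->  a_4 = 27/4
  x^3: 20 a_5 + 9 a_3 = 0  ->  20 a_5 = -9 a_3 = 81/2  ->  a_5 = 81/40
Truncated series: y(x) = 2 + 3 x - 9 x^2 - (9/2) x^3 + (27/4) x^4 + (81/40) x^5 + O(x^6).

a_0 = 2; a_1 = 3; a_2 = -9; a_3 = -9/2; a_4 = 27/4; a_5 = 81/40


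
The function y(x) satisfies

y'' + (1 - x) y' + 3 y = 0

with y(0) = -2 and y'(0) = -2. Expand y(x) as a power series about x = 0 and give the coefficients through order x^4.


Ansatz: y(x) = sum_{n>=0} a_n x^n, so y'(x) = sum_{n>=1} n a_n x^(n-1) and y''(x) = sum_{n>=2} n(n-1) a_n x^(n-2).
Substitute into P(x) y'' + Q(x) y' + R(x) y = 0 with P(x) = 1, Q(x) = 1 - x, R(x) = 3, and match powers of x.
Initial conditions: a_0 = -2, a_1 = -2.
Setting the coefficient of each power of x to zero and solving order by order (substituting the coefficients already found):
  x^0: 2 a_2 + a_1 + 3 a_0 = 0  ->  2 a_2 = -a_1 - 3 a_0 = 8  ->  a_2 = 4
  x^1: 6 a_3 + 2 a_2 + 2 a_1 = 0  ->  6 a_3 = -2 a_2 - 2 a_1 = -4  ->  a_3 = -2/3
  x^2: 12 a_4 + 3 a_3 + a_2 = 0  ->  12 a_4 = -3 a_3 - a_2 = -2  ->  a_4 = -1/6
Truncated series: y(x) = -2 - 2 x + 4 x^2 - (2/3) x^3 - (1/6) x^4 + O(x^5).

a_0 = -2; a_1 = -2; a_2 = 4; a_3 = -2/3; a_4 = -1/6


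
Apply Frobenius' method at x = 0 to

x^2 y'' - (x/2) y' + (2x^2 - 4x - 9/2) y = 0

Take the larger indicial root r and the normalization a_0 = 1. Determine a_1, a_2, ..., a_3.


Write in Frobenius form y'' + (p(x)/x) y' + (q(x)/x^2) y = 0:
  p(x) = -1/2,  q(x) = 2x^2 - 4x - 9/2.
Indicial equation: r(r-1) + (-1/2) r + (-9/2) = 0 -> roots r_1 = 3, r_2 = -3/2.
Take r = r_1 = 3. Let y(x) = x^r sum_{n>=0} a_n x^n with a_0 = 1.
Substitute y = x^r sum a_n x^n and match x^{r+n}. The recurrence is
  D(n) a_n - 4 a_{n-1} + 2 a_{n-2} = 0,  where D(n) = (r+n)(r+n-1) + (-1/2)(r+n) + (-9/2).
  a_n = [4 a_{n-1} - 2 a_{n-2}] / D(n).
Since the indicial polynomial factors as (r - r_1)(r - r_2), D(n) = (r_1 + n - r_1)(r_1 + n - r_2) = n(n + 9/2).
Evaluating step by step (a_0 = 1):
  n = 1: D(1) = 1(1 + 9/2) = 11/2; numerator = 4(1) = 4; a_1 = (4)/(11/2) = 8/11
  n = 2: D(2) = 2(2 + 9/2) = 13; numerator = 4(8/11) - 2(1) = 10/11; a_2 = (10/11)/(13) = 10/143
  n = 3: D(3) = 3(3 + 9/2) = 45/2; numerator = 4(10/143) - 2(8/11) = -168/143; a_3 = (-168/143)/(45/2) = -112/2145

r = 3; a_0 = 1; a_1 = 8/11; a_2 = 10/143; a_3 = -112/2145


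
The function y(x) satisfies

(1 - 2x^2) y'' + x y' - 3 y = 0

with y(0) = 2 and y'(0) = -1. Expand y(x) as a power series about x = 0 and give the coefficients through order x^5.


Ansatz: y(x) = sum_{n>=0} a_n x^n, so y'(x) = sum_{n>=1} n a_n x^(n-1) and y''(x) = sum_{n>=2} n(n-1) a_n x^(n-2).
Substitute into P(x) y'' + Q(x) y' + R(x) y = 0 with P(x) = 1 - 2x^2, Q(x) = x, R(x) = -3, and match powers of x.
Initial conditions: a_0 = 2, a_1 = -1.
Setting the coefficient of each power of x to zero and solving order by order (substituting the coefficients already found):
  x^0: 2 a_2 - 3 a_0 = 0  ->  2 a_2 = 3 a_0 = 6  ->  a_2 = 3
  x^1: 6 a_3 - 2 a_1 = 0  ->  6 a_3 = 2 a_1 = -2  ->  a_3 = -1/3
  x^2: 12 a_4 - 5 a_2 = 0  ->  12 a_4 = 5 a_2 = 15  ->  a_4 = 5/4
  x^3: 20 a_5 - 12 a_3 = 0  ->  20 a_5 = 12 a_3 = -4  ->  a_5 = -1/5
Truncated series: y(x) = 2 - x + 3 x^2 - (1/3) x^3 + (5/4) x^4 - (1/5) x^5 + O(x^6).

a_0 = 2; a_1 = -1; a_2 = 3; a_3 = -1/3; a_4 = 5/4; a_5 = -1/5


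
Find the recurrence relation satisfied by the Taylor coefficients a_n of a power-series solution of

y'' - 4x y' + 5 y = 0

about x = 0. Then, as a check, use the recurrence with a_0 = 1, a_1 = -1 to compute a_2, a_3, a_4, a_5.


Substitute y = sum_n a_n x^n.
y''(x) has coefficient (n+2)(n+1) a_{n+2} at x^n;
-4 x y'(x) has coefficient -4 n a_n at x^n (shift);
5 y(x) has coefficient 5 a_n at x^n.
Matching x^n: (n+2)(n+1) a_{n+2} + (-4n + 5) a_n = 0.
Thus a_{n+2} = (4n - 5) / ((n+1)(n+2)) * a_n.

Check with a_0 = 1, a_1 = -1 (apply the recurrence for n = 0, 1, 2, 3): a_0 = 1, a_1 = -1, a_2 = -5/2, a_3 = 1/6, a_4 = -5/8, a_5 = 7/120.

a_(n+2) = (4n - 5) / ((n+1)(n+2)) * a_n; check: a_0 = 1, a_1 = -1, a_2 = -5/2, a_3 = 1/6, a_4 = -5/8, a_5 = 7/120


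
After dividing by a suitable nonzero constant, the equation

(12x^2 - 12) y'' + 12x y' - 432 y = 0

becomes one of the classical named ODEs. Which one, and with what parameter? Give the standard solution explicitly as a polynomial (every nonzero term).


All three coefficients share the factor -12; dividing through by -12 gives  (1 - x^2) y'' - x y' + 36 y = 0.
This matches the Chebyshev equation (1 - x^2) y'' - x y' + n^2 y = 0 (note the -x y' term, not -2x y') with n^2 = 36, so n = 6; the polynomial solution is T_6(x).
With y = sum_k a_k x^k, matching x^k gives (k+2)(k+1) a_{k+2} = (k^2 - n^2) a_k = (k - 6)(k + 6) a_k. The right side vanishes at k = 6, so the series with the parity of 6 terminates at degree 6.
Standard normalization: leading coefficient of T_n is 2^(n-1), so a_6 = 2^5 = 32. Work downward with a_k = (k+1)(k+2) a_{k+2} / ((k - 6)(k + 6)):
  a_4 = (5)(6)(32) / ((4 - 6)(4 + 6)) = 960/(-20) = -48
  a_2 = (3)(4)(-48) / ((2 - 6)(2 + 6)) = -576/(-32) = 18
  a_0 = (1)(2)(18) / ((0 - 6)(0 + 6)) = 36/(-36) = -1
Hence T_6(x) = 32 x^6 - 48 x^4 + 18 x^2 - 1.

T_6(x); series = 32 x^6 - 48 x^4 + 18 x^2 - 1


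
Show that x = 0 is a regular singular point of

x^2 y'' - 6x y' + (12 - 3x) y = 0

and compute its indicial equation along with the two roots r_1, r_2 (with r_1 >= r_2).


Divide by x^2 to reach normal form y'' + P_1(x) y' + P_2(x) y = 0 with P_1(x) = -6/x and P_2(x) = -3/x + 12/x^2.
x = 0 is a singular point because the y'-coefficient -6/x has a pole at x = 0 and the y-coefficient -3/x + 12/x^2 has a pole at x = 0.
It is a regular singular point because x P_1(x) = p(x) = -6 and x^2 P_2(x) = q(x) = 12 - 3x are polynomials, hence analytic at x = 0.
p(0) = -6,  q(0) = 12.
Indicial equation: r(r-1) + p(0) r + q(0) = 0, i.e. r^2 + (p(0) - 1) r + q(0) = 0, i.e. r^2 - 7 r + 12 = 0.
Discriminant: (-7)^2 - 4(12) = 1, so r = (7 ± 1)/2.
Solving: r_1 = 4, r_2 = 3.

indicial: r^2 - 7 r + 12 = 0; roots r_1 = 4, r_2 = 3


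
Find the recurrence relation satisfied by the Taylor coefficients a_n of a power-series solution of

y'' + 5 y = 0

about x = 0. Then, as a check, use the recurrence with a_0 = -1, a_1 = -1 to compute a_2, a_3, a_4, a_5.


Substitute y = sum_n a_n x^n into y'' + (const) y = 0.
y''(x) = sum_{n>=0} (n+2)(n+1) a_{n+2} x^n.
The ODE becomes sum_n [(n+2)(n+1) a_{n+2} + 5 a_n] x^n = 0.
Setting each coefficient to zero gives the recurrence:
  (n+2)(n+1) a_{n+2} + 5 a_n = 0,
  a_{n+2} = -5 / ((n+1)(n+2)) a_n.

Check with a_0 = -1, a_1 = -1 (apply the recurrence for n = 0, 1, 2, 3): a_0 = -1, a_1 = -1, a_2 = 5/2, a_3 = 5/6, a_4 = -25/24, a_5 = -5/24.

a_{n+2} = -5/((n+1)(n+2)) * a_n; check: a_0 = -1, a_1 = -1, a_2 = 5/2, a_3 = 5/6, a_4 = -25/24, a_5 = -5/24


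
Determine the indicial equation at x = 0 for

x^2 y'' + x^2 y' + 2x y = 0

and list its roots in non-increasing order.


Divide by x^2 to reach normal form y'' + P_1(x) y' + P_2(x) y = 0 with P_1(x) = 1 and P_2(x) = 2/x.
x = 0 is a singular point because the y-coefficient 2/x has a pole at x = 0.
It is a regular singular point because x P_1(x) = p(x) = x and x^2 P_2(x) = q(x) = 2x are polynomials, hence analytic at x = 0.
p(0) = 0,  q(0) = 0.
Indicial equation: r(r-1) + p(0) r + q(0) = 0, i.e. r^2 + (p(0) - 1) r + q(0) = 0, i.e. r^2 - 1 r = 0.
Discriminant: (-1)^2 - 4(0) = 1, so r = (1 ± 1)/2.
Solving: r_1 = 1, r_2 = 0.

indicial: r^2 - 1 r = 0; roots r_1 = 1, r_2 = 0


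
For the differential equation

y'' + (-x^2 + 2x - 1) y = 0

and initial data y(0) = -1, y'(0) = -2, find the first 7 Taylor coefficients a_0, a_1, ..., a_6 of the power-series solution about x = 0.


Ansatz: y(x) = sum_{n>=0} a_n x^n, so y'(x) = sum_{n>=1} n a_n x^(n-1) and y''(x) = sum_{n>=2} n(n-1) a_n x^(n-2).
Substitute into P(x) y'' + Q(x) y' + R(x) y = 0 with P(x) = 1, Q(x) = 0, R(x) = -x^2 + 2x - 1, and match powers of x.
Initial conditions: a_0 = -1, a_1 = -2.
Setting the coefficient of each power of x to zero and solving order by order (substituting the coefficients already found):
  x^0: 2 a_2 - a_0 = 0  ->  2 a_2 = a_0 = -1  ->  a_2 = -1/2
  x^1: 6 a_3 - a_1 + 2 a_0 = 0  ->  6 a_3 = a_1 - 2 a_0 = 0  ->  a_3 = 0
  x^2: 12 a_4 - a_2 + 2 a_1 - a_0 = 0  ->  12 a_4 = a_2 - 2 a_1 + a_0 = 5/2  ->  a_4 = 5/24
  x^3: 20 a_5 - a_3 + 2 a_2 - a_1 = 0  ->  20 a_5 = a_3 - 2 a_2 + a_1 = -1  ->  a_5 = -1/20
  x^4: 30 a_6 - a_4 + 2 a_3 - a_2 = 0  ->  30 a_6 = a_4 - 2 a_3 + a_2 = -7/24  ->  a_6 = -7/720
Truncated series: y(x) = -1 - 2 x - (1/2) x^2 + (5/24) x^4 - (1/20) x^5 - (7/720) x^6 + O(x^7).

a_0 = -1; a_1 = -2; a_2 = -1/2; a_3 = 0; a_4 = 5/24; a_5 = -1/20; a_6 = -7/720


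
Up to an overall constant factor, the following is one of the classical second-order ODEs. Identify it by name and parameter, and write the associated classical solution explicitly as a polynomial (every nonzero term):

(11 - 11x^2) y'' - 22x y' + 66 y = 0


All three coefficients share the factor 11; dividing through by 11 gives  (1 - x^2) y'' - 2x y' + 6 y = 0.
This matches the Legendre equation (1 - x^2) y'' - 2x y' + n(n+1) y = 0 (note the -2x y' term) with n(n+1) = 6, so n = 2; the polynomial solution is P_2(x).
With y = sum_k a_k x^k, matching x^k gives (k+2)(k+1) a_{k+2} = [k(k+1) - n(n+1)] a_k = (k - 2)(k + 3) a_k. The right side vanishes at k = 2, so the series with the parity of 2 terminates at degree 2.
Standard normalization (P_n(1) = 1): leading coefficient (2n)!/(2^n (n!)^2) = 24/(4*4) = 3/2, so a_2 = 3/2. Work downward with a_k = (k+1)(k+2) a_{k+2} / ((k - 2)(k + 3)):
  a_0 = (1)(2)(3/2) / ((0 - 2)(0 + 3)) = 3/(-6) = -1/2
Hence P_2(x) = 3 x^2/2 - 1/2.

P_2(x); series = 3 x^2/2 - 1/2


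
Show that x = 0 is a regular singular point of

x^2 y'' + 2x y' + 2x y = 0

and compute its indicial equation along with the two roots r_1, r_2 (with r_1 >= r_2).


Divide by x^2 to reach normal form y'' + P_1(x) y' + P_2(x) y = 0 with P_1(x) = 2/x and P_2(x) = 2/x.
x = 0 is a singular point because the y'-coefficient 2/x has a pole at x = 0 and the y-coefficient 2/x has a pole at x = 0.
It is a regular singular point because x P_1(x) = p(x) = 2 and x^2 P_2(x) = q(x) = 2x are polynomials, hence analytic at x = 0.
p(0) = 2,  q(0) = 0.
Indicial equation: r(r-1) + p(0) r + q(0) = 0, i.e. r^2 + (p(0) - 1) r + q(0) = 0, i.e. r^2 + 1 r = 0.
Discriminant: (1)^2 - 4(0) = 1, so r = (-1 ± 1)/2.
Solving: r_1 = 0, r_2 = -1.

indicial: r^2 + 1 r = 0; roots r_1 = 0, r_2 = -1


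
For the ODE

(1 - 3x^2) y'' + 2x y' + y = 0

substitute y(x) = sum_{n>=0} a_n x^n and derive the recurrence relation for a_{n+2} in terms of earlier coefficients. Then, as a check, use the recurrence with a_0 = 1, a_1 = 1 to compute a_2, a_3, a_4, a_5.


Substitute y = sum_n a_n x^n.
(1 - 3 x^2) y'' contributes (n+2)(n+1) a_{n+2} - 3 n(n-1) a_n at x^n.
2 x y'(x) contributes 2 n a_n at x^n.
y(x) contributes 1 a_n at x^n.
Matching x^n: (n+2)(n+1) a_{n+2} + (-3 n(n-1) + 2 n + 1) a_n = 0.
Thus a_{n+2} = (3 n(n-1) - 2 n - 1) / ((n+1)(n+2)) * a_n.

Check with a_0 = 1, a_1 = 1 (apply the recurrence for n = 0, 1, 2, 3): a_0 = 1, a_1 = 1, a_2 = -1/2, a_3 = -1/2, a_4 = -1/24, a_5 = -11/40.

a_(n+2) = (3 n(n-1) - 2 n - 1) / ((n+1)(n+2)) * a_n; check: a_0 = 1, a_1 = 1, a_2 = -1/2, a_3 = -1/2, a_4 = -1/24, a_5 = -11/40


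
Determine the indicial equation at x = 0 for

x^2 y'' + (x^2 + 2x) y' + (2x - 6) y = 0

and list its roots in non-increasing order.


Divide by x^2 to reach normal form y'' + P_1(x) y' + P_2(x) y = 0 with P_1(x) = 1 + 2/x and P_2(x) = 2/x - 6/x^2.
x = 0 is a singular point because the y'-coefficient 1 + 2/x has a pole at x = 0 and the y-coefficient 2/x - 6/x^2 has a pole at x = 0.
It is a regular singular point because x P_1(x) = p(x) = x + 2 and x^2 P_2(x) = q(x) = 2x - 6 are polynomials, hence analytic at x = 0.
p(0) = 2,  q(0) = -6.
Indicial equation: r(r-1) + p(0) r + q(0) = 0, i.e. r^2 + (p(0) - 1) r + q(0) = 0, i.e. r^2 + 1 r - 6 = 0.
Discriminant: (1)^2 - 4(-6) = 25, so r = (-1 ± 5)/2.
Solving: r_1 = 2, r_2 = -3.

indicial: r^2 + 1 r - 6 = 0; roots r_1 = 2, r_2 = -3


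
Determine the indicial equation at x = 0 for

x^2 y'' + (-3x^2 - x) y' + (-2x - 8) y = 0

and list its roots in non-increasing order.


Divide by x^2 to reach normal form y'' + P_1(x) y' + P_2(x) y = 0 with P_1(x) = -3 - 1/x and P_2(x) = -2/x - 8/x^2.
x = 0 is a singular point because the y'-coefficient -3 - 1/x has a pole at x = 0 and the y-coefficient -2/x - 8/x^2 has a pole at x = 0.
It is a regular singular point because x P_1(x) = p(x) = -3x - 1 and x^2 P_2(x) = q(x) = -2x - 8 are polynomials, hence analytic at x = 0.
p(0) = -1,  q(0) = -8.
Indicial equation: r(r-1) + p(0) r + q(0) = 0, i.e. r^2 + (p(0) - 1) r + q(0) = 0, i.e. r^2 - 2 r - 8 = 0.
Discriminant: (-2)^2 - 4(-8) = 36, so r = (2 ± 6)/2.
Solving: r_1 = 4, r_2 = -2.

indicial: r^2 - 2 r - 8 = 0; roots r_1 = 4, r_2 = -2


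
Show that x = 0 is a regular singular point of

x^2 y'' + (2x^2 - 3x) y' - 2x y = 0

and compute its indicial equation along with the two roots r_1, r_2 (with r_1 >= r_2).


Divide by x^2 to reach normal form y'' + P_1(x) y' + P_2(x) y = 0 with P_1(x) = 2 - 3/x and P_2(x) = -2/x.
x = 0 is a singular point because the y'-coefficient 2 - 3/x has a pole at x = 0 and the y-coefficient -2/x has a pole at x = 0.
It is a regular singular point because x P_1(x) = p(x) = 2x - 3 and x^2 P_2(x) = q(x) = -2x are polynomials, hence analytic at x = 0.
p(0) = -3,  q(0) = 0.
Indicial equation: r(r-1) + p(0) r + q(0) = 0, i.e. r^2 + (p(0) - 1) r + q(0) = 0, i.e. r^2 - 4 r = 0.
Discriminant: (-4)^2 - 4(0) = 16, so r = (4 ± 4)/2.
Solving: r_1 = 4, r_2 = 0.

indicial: r^2 - 4 r = 0; roots r_1 = 4, r_2 = 0


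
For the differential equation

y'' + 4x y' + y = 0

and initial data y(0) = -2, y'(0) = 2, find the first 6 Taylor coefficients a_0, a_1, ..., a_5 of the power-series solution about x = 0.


Ansatz: y(x) = sum_{n>=0} a_n x^n, so y'(x) = sum_{n>=1} n a_n x^(n-1) and y''(x) = sum_{n>=2} n(n-1) a_n x^(n-2).
Substitute into P(x) y'' + Q(x) y' + R(x) y = 0 with P(x) = 1, Q(x) = 4x, R(x) = 1, and match powers of x.
Initial conditions: a_0 = -2, a_1 = 2.
Setting the coefficient of each power of x to zero and solving order by order (substituting the coefficients already found):
  x^0: 2 a_2 + a_0 = 0  ->  2 a_2 = -a_0 = 2  ->  a_2 = 1
  x^1: 6 a_3 + 5 a_1 = 0  ->  6 a_3 = -5 a_1 = -10  ->  a_3 = -5/3
  x^2: 12 a_4 + 9 a_2 = 0  ->  12 a_4 = -9 a_2 = -9  ->  a_4 = -3/4
  x^3: 20 a_5 + 13 a_3 = 0  ->  20 a_5 = -13 a_3 = 65/3  ->  a_5 = 13/12
Truncated series: y(x) = -2 + 2 x + x^2 - (5/3) x^3 - (3/4) x^4 + (13/12) x^5 + O(x^6).

a_0 = -2; a_1 = 2; a_2 = 1; a_3 = -5/3; a_4 = -3/4; a_5 = 13/12


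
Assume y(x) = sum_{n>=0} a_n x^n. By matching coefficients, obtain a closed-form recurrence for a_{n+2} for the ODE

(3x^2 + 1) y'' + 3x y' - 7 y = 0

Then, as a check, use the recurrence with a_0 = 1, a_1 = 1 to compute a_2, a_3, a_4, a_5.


Substitute y = sum_n a_n x^n.
(1 + 3 x^2) y'' contributes (n+2)(n+1) a_{n+2} + 3 n(n-1) a_n at x^n.
3 x y'(x) contributes 3 n a_n at x^n.
-7 y(x) contributes -7 a_n at x^n.
Matching x^n: (n+2)(n+1) a_{n+2} + (3 n(n-1) + 3 n - 7) a_n = 0.
Thus a_{n+2} = (-3 n(n-1) - 3 n + 7) / ((n+1)(n+2)) * a_n.

Check with a_0 = 1, a_1 = 1 (apply the recurrence for n = 0, 1, 2, 3): a_0 = 1, a_1 = 1, a_2 = 7/2, a_3 = 2/3, a_4 = -35/24, a_5 = -2/3.

a_(n+2) = (-3 n(n-1) - 3 n + 7) / ((n+1)(n+2)) * a_n; check: a_0 = 1, a_1 = 1, a_2 = 7/2, a_3 = 2/3, a_4 = -35/24, a_5 = -2/3


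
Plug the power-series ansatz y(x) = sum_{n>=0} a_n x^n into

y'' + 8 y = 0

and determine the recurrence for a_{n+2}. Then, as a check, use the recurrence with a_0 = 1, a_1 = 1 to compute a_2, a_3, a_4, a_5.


Substitute y = sum_n a_n x^n into y'' + (const) y = 0.
y''(x) = sum_{n>=0} (n+2)(n+1) a_{n+2} x^n.
The ODE becomes sum_n [(n+2)(n+1) a_{n+2} + 8 a_n] x^n = 0.
Setting each coefficient to zero gives the recurrence:
  (n+2)(n+1) a_{n+2} + 8 a_n = 0,
  a_{n+2} = -8 / ((n+1)(n+2)) a_n.

Check with a_0 = 1, a_1 = 1 (apply the recurrence for n = 0, 1, 2, 3): a_0 = 1, a_1 = 1, a_2 = -4, a_3 = -4/3, a_4 = 8/3, a_5 = 8/15.

a_{n+2} = -8/((n+1)(n+2)) * a_n; check: a_0 = 1, a_1 = 1, a_2 = -4, a_3 = -4/3, a_4 = 8/3, a_5 = 8/15


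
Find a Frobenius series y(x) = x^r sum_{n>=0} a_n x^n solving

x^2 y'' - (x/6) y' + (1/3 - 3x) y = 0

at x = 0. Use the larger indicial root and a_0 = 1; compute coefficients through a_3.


Write in Frobenius form y'' + (p(x)/x) y' + (q(x)/x^2) y = 0:
  p(x) = -1/6,  q(x) = 1/3 - 3x.
Indicial equation: r(r-1) + (-1/6) r + (1/3) = 0 -> roots r_1 = 2/3, r_2 = 1/2.
Take r = r_1 = 2/3. Let y(x) = x^r sum_{n>=0} a_n x^n with a_0 = 1.
Substitute y = x^r sum a_n x^n and match x^{r+n}. The recurrence is
  D(n) a_n - 3 a_{n-1} = 0,  where D(n) = (r+n)(r+n-1) + (-1/6)(r+n) + (1/3).
  a_n = 3 / D(n) * a_{n-1}.
Since the indicial polynomial factors as (r - r_1)(r - r_2), D(n) = (r_1 + n - r_1)(r_1 + n - r_2) = n(n + 1/6).
Evaluating step by step (a_0 = 1):
  n = 1: D(1) = 1(1 + 1/6) = 7/6; numerator = 3(1) = 3; a_1 = (3)/(7/6) = 18/7
  n = 2: D(2) = 2(2 + 1/6) = 13/3; numerator = 3(18/7) = 54/7; a_2 = (54/7)/(13/3) = 162/91
  n = 3: D(3) = 3(3 + 1/6) = 19/2; numerator = 3(162/91) = 486/91; a_3 = (486/91)/(19/2) = 972/1729

r = 2/3; a_0 = 1; a_1 = 18/7; a_2 = 162/91; a_3 = 972/1729


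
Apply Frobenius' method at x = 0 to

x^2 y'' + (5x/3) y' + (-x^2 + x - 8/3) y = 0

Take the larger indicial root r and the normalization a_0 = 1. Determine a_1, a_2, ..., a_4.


Write in Frobenius form y'' + (p(x)/x) y' + (q(x)/x^2) y = 0:
  p(x) = 5/3,  q(x) = -x^2 + x - 8/3.
Indicial equation: r(r-1) + (5/3) r + (-8/3) = 0 -> roots r_1 = 4/3, r_2 = -2.
Take r = r_1 = 4/3. Let y(x) = x^r sum_{n>=0} a_n x^n with a_0 = 1.
Substitute y = x^r sum a_n x^n and match x^{r+n}. The recurrence is
  D(n) a_n + 1 a_{n-1} - 1 a_{n-2} = 0,  where D(n) = (r+n)(r+n-1) + (5/3)(r+n) + (-8/3).
  a_n = [-1 a_{n-1} + 1 a_{n-2}] / D(n).
Since the indicial polynomial factors as (r - r_1)(r - r_2), D(n) = (r_1 + n - r_1)(r_1 + n - r_2) = n(n + 10/3).
Evaluating step by step (a_0 = 1):
  n = 1: D(1) = 1(1 + 10/3) = 13/3; numerator = -1(1) = -1; a_1 = (-1)/(13/3) = -3/13
  n = 2: D(2) = 2(2 + 10/3) = 32/3; numerator = -1(-3/13) + 1(1) = 16/13; a_2 = (16/13)/(32/3) = 3/26
  n = 3: D(3) = 3(3 + 10/3) = 19; numerator = -1(3/26) + 1(-3/13) = -9/26; a_3 = (-9/26)/(19) = -9/494
  n = 4: D(4) = 4(4 + 10/3) = 88/3; numerator = -1(-9/494) + 1(3/26) = 33/247; a_4 = (33/247)/(88/3) = 9/1976

r = 4/3; a_0 = 1; a_1 = -3/13; a_2 = 3/26; a_3 = -9/494; a_4 = 9/1976


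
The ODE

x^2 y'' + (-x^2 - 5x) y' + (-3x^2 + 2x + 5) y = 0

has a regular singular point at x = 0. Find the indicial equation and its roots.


Divide by x^2 to reach normal form y'' + P_1(x) y' + P_2(x) y = 0 with P_1(x) = -1 - 5/x and P_2(x) = -3 + 2/x + 5/x^2.
x = 0 is a singular point because the y'-coefficient -1 - 5/x has a pole at x = 0 and the y-coefficient -3 + 2/x + 5/x^2 has a pole at x = 0.
It is a regular singular point because x P_1(x) = p(x) = -x - 5 and x^2 P_2(x) = q(x) = -3x^2 + 2x + 5 are polynomials, hence analytic at x = 0.
p(0) = -5,  q(0) = 5.
Indicial equation: r(r-1) + p(0) r + q(0) = 0, i.e. r^2 + (p(0) - 1) r + q(0) = 0, i.e. r^2 - 6 r + 5 = 0.
Discriminant: (-6)^2 - 4(5) = 16, so r = (6 ± 4)/2.
Solving: r_1 = 5, r_2 = 1.

indicial: r^2 - 6 r + 5 = 0; roots r_1 = 5, r_2 = 1


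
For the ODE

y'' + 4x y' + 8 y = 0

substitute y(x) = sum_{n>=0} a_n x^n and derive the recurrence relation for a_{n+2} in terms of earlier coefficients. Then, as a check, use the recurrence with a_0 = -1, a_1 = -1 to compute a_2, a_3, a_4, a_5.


Substitute y = sum_n a_n x^n.
y''(x) has coefficient (n+2)(n+1) a_{n+2} at x^n;
4 x y'(x) has coefficient 4 n a_n at x^n (shift);
8 y(x) has coefficient 8 a_n at x^n.
Matching x^n: (n+2)(n+1) a_{n+2} + (4n + 8) a_n = 0.
Thus a_{n+2} = (-4n - 8) / ((n+1)(n+2)) * a_n.

Check with a_0 = -1, a_1 = -1 (apply the recurrence for n = 0, 1, 2, 3): a_0 = -1, a_1 = -1, a_2 = 4, a_3 = 2, a_4 = -16/3, a_5 = -2.

a_(n+2) = (-4n - 8) / ((n+1)(n+2)) * a_n; check: a_0 = -1, a_1 = -1, a_2 = 4, a_3 = 2, a_4 = -16/3, a_5 = -2


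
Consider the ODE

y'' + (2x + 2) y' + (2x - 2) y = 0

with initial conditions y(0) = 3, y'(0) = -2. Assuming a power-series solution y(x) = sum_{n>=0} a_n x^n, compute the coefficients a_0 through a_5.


Ansatz: y(x) = sum_{n>=0} a_n x^n, so y'(x) = sum_{n>=1} n a_n x^(n-1) and y''(x) = sum_{n>=2} n(n-1) a_n x^(n-2).
Substitute into P(x) y'' + Q(x) y' + R(x) y = 0 with P(x) = 1, Q(x) = 2x + 2, R(x) = 2x - 2, and match powers of x.
Initial conditions: a_0 = 3, a_1 = -2.
Setting the coefficient of each power of x to zero and solving order by order (substituting the coefficients already found):
  x^0: 2 a_2 + 2 a_1 - 2 a_0 = 0  ->  2 a_2 = -2 a_1 + 2 a_0 = 10  ->  a_2 = 5
  x^1: 6 a_3 + 4 a_2 + 2 a_0 = 0  ->  6 a_3 = -4 a_2 - 2 a_0 = -26  ->  a_3 = -13/3
  x^2: 12 a_4 + 6 a_3 + 2 a_2 + 2 a_1 = 0  ->  12 a_4 = -6 a_3 - 2 a_2 - 2 a_1 = 20  ->  a_4 = 5/3
  x^3: 20 a_5 + 8 a_4 + 4 a_3 + 2 a_2 = 0  ->  20 a_5 = -8 a_4 - 4 a_3 - 2 a_2 = -6  ->  a_5 = -3/10
Truncated series: y(x) = 3 - 2 x + 5 x^2 - (13/3) x^3 + (5/3) x^4 - (3/10) x^5 + O(x^6).

a_0 = 3; a_1 = -2; a_2 = 5; a_3 = -13/3; a_4 = 5/3; a_5 = -3/10


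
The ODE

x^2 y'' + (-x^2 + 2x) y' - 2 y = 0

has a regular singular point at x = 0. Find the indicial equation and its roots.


Divide by x^2 to reach normal form y'' + P_1(x) y' + P_2(x) y = 0 with P_1(x) = -1 + 2/x and P_2(x) = -2/x^2.
x = 0 is a singular point because the y'-coefficient -1 + 2/x has a pole at x = 0 and the y-coefficient -2/x^2 has a pole at x = 0.
It is a regular singular point because x P_1(x) = p(x) = 2 - x and x^2 P_2(x) = q(x) = -2 are polynomials, hence analytic at x = 0.
p(0) = 2,  q(0) = -2.
Indicial equation: r(r-1) + p(0) r + q(0) = 0, i.e. r^2 + (p(0) - 1) r + q(0) = 0, i.e. r^2 + 1 r - 2 = 0.
Discriminant: (1)^2 - 4(-2) = 9, so r = (-1 ± 3)/2.
Solving: r_1 = 1, r_2 = -2.

indicial: r^2 + 1 r - 2 = 0; roots r_1 = 1, r_2 = -2


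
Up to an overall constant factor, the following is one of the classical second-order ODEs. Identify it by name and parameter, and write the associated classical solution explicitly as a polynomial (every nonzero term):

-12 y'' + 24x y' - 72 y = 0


All three coefficients share the factor -12; dividing through by -12 gives  y'' - 2x y' + 6 y = 0.
This matches the Hermite equation y'' - 2x y' + 2n y = 0 with 2n = 6, so n = 3; the polynomial solution is H_3(x).
With y = sum_k a_k x^k, matching x^k gives (k+2)(k+1) a_{k+2} = 2(k - n) a_k = 2(k - 3) a_k. The right side vanishes at k = 3, so the series with the parity of 3 terminates at degree 3.
Standard normalization: leading coefficient of H_n is 2^n, so a_3 = 2^3 = 8. Work downward with a_k = (k+1)(k+2) a_{k+2} / (2(k - n)):
  a_1 = (2)(3)(8) / (2(1 - 3)) = 48/(-4) = -12
Hence H_3(x) = 8 x^3 - 12 x.

H_3(x); series = 8 x^3 - 12 x


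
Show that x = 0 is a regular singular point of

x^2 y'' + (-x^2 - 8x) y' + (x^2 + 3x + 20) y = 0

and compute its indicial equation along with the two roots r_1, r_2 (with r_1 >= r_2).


Divide by x^2 to reach normal form y'' + P_1(x) y' + P_2(x) y = 0 with P_1(x) = -1 - 8/x and P_2(x) = 1 + 3/x + 20/x^2.
x = 0 is a singular point because the y'-coefficient -1 - 8/x has a pole at x = 0 and the y-coefficient 1 + 3/x + 20/x^2 has a pole at x = 0.
It is a regular singular point because x P_1(x) = p(x) = -x - 8 and x^2 P_2(x) = q(x) = x^2 + 3x + 20 are polynomials, hence analytic at x = 0.
p(0) = -8,  q(0) = 20.
Indicial equation: r(r-1) + p(0) r + q(0) = 0, i.e. r^2 + (p(0) - 1) r + q(0) = 0, i.e. r^2 - 9 r + 20 = 0.
Discriminant: (-9)^2 - 4(20) = 1, so r = (9 ± 1)/2.
Solving: r_1 = 5, r_2 = 4.

indicial: r^2 - 9 r + 20 = 0; roots r_1 = 5, r_2 = 4


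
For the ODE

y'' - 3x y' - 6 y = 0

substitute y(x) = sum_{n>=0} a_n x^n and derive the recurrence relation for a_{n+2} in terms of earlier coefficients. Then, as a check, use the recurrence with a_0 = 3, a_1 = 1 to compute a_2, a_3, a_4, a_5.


Substitute y = sum_n a_n x^n.
y''(x) has coefficient (n+2)(n+1) a_{n+2} at x^n;
-3 x y'(x) has coefficient -3 n a_n at x^n (shift);
-6 y(x) has coefficient -6 a_n at x^n.
Matching x^n: (n+2)(n+1) a_{n+2} + (-3n - 6) a_n = 0.
Thus a_{n+2} = (3n + 6) / ((n+1)(n+2)) * a_n.

Check with a_0 = 3, a_1 = 1 (apply the recurrence for n = 0, 1, 2, 3): a_0 = 3, a_1 = 1, a_2 = 9, a_3 = 3/2, a_4 = 9, a_5 = 9/8.

a_(n+2) = (3n + 6) / ((n+1)(n+2)) * a_n; check: a_0 = 3, a_1 = 1, a_2 = 9, a_3 = 3/2, a_4 = 9, a_5 = 9/8


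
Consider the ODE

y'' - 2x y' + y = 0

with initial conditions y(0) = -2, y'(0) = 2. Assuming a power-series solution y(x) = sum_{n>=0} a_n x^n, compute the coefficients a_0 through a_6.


Ansatz: y(x) = sum_{n>=0} a_n x^n, so y'(x) = sum_{n>=1} n a_n x^(n-1) and y''(x) = sum_{n>=2} n(n-1) a_n x^(n-2).
Substitute into P(x) y'' + Q(x) y' + R(x) y = 0 with P(x) = 1, Q(x) = -2x, R(x) = 1, and match powers of x.
Initial conditions: a_0 = -2, a_1 = 2.
Setting the coefficient of each power of x to zero and solving order by order (substituting the coefficients already found):
  x^0: 2 a_2 + a_0 = 0  ->  2 a_2 = -a_0 = 2  ->  a_2 = 1
  x^1: 6 a_3 - a_1 = 0  ->  6 a_3 = a_1 = 2  ->  a_3 = 1/3
  x^2: 12 a_4 - 3 a_2 = 0  ->  12 a_4 = 3 a_2 = 3  ->  a_4 = 1/4
  x^3: 20 a_5 - 5 a_3 = 0  ->  20 a_5 = 5 a_3 = 5/3  ->  a_5 = 1/12
  x^4: 30 a_6 - 7 a_4 = 0  ->  30 a_6 = 7 a_4 = 7/4  ->  a_6 = 7/120
Truncated series: y(x) = -2 + 2 x + x^2 + (1/3) x^3 + (1/4) x^4 + (1/12) x^5 + (7/120) x^6 + O(x^7).

a_0 = -2; a_1 = 2; a_2 = 1; a_3 = 1/3; a_4 = 1/4; a_5 = 1/12; a_6 = 7/120


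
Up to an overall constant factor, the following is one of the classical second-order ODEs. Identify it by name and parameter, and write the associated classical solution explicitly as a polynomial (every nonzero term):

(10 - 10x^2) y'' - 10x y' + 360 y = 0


All three coefficients share the factor 10; dividing through by 10 gives  (1 - x^2) y'' - x y' + 36 y = 0.
This matches the Chebyshev equation (1 - x^2) y'' - x y' + n^2 y = 0 (note the -x y' term, not -2x y') with n^2 = 36, so n = 6; the polynomial solution is T_6(x).
With y = sum_k a_k x^k, matching x^k gives (k+2)(k+1) a_{k+2} = (k^2 - n^2) a_k = (k - 6)(k + 6) a_k. The right side vanishes at k = 6, so the series with the parity of 6 terminates at degree 6.
Standard normalization: leading coefficient of T_n is 2^(n-1), so a_6 = 2^5 = 32. Work downward with a_k = (k+1)(k+2) a_{k+2} / ((k - 6)(k + 6)):
  a_4 = (5)(6)(32) / ((4 - 6)(4 + 6)) = 960/(-20) = -48
  a_2 = (3)(4)(-48) / ((2 - 6)(2 + 6)) = -576/(-32) = 18
  a_0 = (1)(2)(18) / ((0 - 6)(0 + 6)) = 36/(-36) = -1
Hence T_6(x) = 32 x^6 - 48 x^4 + 18 x^2 - 1.

T_6(x); series = 32 x^6 - 48 x^4 + 18 x^2 - 1


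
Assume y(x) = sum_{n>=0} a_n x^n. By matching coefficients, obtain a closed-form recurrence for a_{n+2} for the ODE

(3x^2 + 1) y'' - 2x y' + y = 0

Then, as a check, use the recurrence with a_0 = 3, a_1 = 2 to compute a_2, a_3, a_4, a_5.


Substitute y = sum_n a_n x^n.
(1 + 3 x^2) y'' contributes (n+2)(n+1) a_{n+2} + 3 n(n-1) a_n at x^n.
-2 x y'(x) contributes -2 n a_n at x^n.
y(x) contributes 1 a_n at x^n.
Matching x^n: (n+2)(n+1) a_{n+2} + (3 n(n-1) - 2 n + 1) a_n = 0.
Thus a_{n+2} = (-3 n(n-1) + 2 n - 1) / ((n+1)(n+2)) * a_n.

Check with a_0 = 3, a_1 = 2 (apply the recurrence for n = 0, 1, 2, 3): a_0 = 3, a_1 = 2, a_2 = -3/2, a_3 = 1/3, a_4 = 3/8, a_5 = -13/60.

a_(n+2) = (-3 n(n-1) + 2 n - 1) / ((n+1)(n+2)) * a_n; check: a_0 = 3, a_1 = 2, a_2 = -3/2, a_3 = 1/3, a_4 = 3/8, a_5 = -13/60


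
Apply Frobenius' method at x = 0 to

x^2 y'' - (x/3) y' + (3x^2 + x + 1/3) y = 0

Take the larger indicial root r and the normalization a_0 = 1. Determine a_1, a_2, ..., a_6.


Write in Frobenius form y'' + (p(x)/x) y' + (q(x)/x^2) y = 0:
  p(x) = -1/3,  q(x) = 3x^2 + x + 1/3.
Indicial equation: r(r-1) + (-1/3) r + (1/3) = 0 -> roots r_1 = 1, r_2 = 1/3.
Take r = r_1 = 1. Let y(x) = x^r sum_{n>=0} a_n x^n with a_0 = 1.
Substitute y = x^r sum a_n x^n and match x^{r+n}. The recurrence is
  D(n) a_n + 1 a_{n-1} + 3 a_{n-2} = 0,  where D(n) = (r+n)(r+n-1) + (-1/3)(r+n) + (1/3).
  a_n = [-1 a_{n-1} - 3 a_{n-2}] / D(n).
Since the indicial polynomial factors as (r - r_1)(r - r_2), D(n) = (r_1 + n - r_1)(r_1 + n - r_2) = n(n + 2/3).
Evaluating step by step (a_0 = 1):
  n = 1: D(1) = 1(1 + 2/3) = 5/3; numerator = -1(1) = -1; a_1 = (-1)/(5/3) = -3/5
  n = 2: D(2) = 2(2 + 2/3) = 16/3; numerator = -1(-3/5) - 3(1) = -12/5; a_2 = (-12/5)/(16/3) = -9/20
  n = 3: D(3) = 3(3 + 2/3) = 11; numerator = -1(-9/20) - 3(-3/5) = 9/4; a_3 = (9/4)/(11) = 9/44
  n = 4: D(4) = 4(4 + 2/3) = 56/3; numerator = -1(9/44) - 3(-9/20) = 63/55; a_4 = (63/55)/(56/3) = 27/440
  n = 5: D(5) = 5(5 + 2/3) = 85/3; numerator = -1(27/440) - 3(9/44) = -27/40; a_5 = (-27/40)/(85/3) = -81/3400
  n = 6: D(6) = 6(6 + 2/3) = 40; numerator = -1(-81/3400) - 3(27/440) = -2997/18700; a_6 = (-2997/18700)/(40) = -2997/748000

r = 1; a_0 = 1; a_1 = -3/5; a_2 = -9/20; a_3 = 9/44; a_4 = 27/440; a_5 = -81/3400; a_6 = -2997/748000


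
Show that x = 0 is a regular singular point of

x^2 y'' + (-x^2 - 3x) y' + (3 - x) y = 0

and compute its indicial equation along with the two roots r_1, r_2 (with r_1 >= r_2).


Divide by x^2 to reach normal form y'' + P_1(x) y' + P_2(x) y = 0 with P_1(x) = -1 - 3/x and P_2(x) = -1/x + 3/x^2.
x = 0 is a singular point because the y'-coefficient -1 - 3/x has a pole at x = 0 and the y-coefficient -1/x + 3/x^2 has a pole at x = 0.
It is a regular singular point because x P_1(x) = p(x) = -x - 3 and x^2 P_2(x) = q(x) = 3 - x are polynomials, hence analytic at x = 0.
p(0) = -3,  q(0) = 3.
Indicial equation: r(r-1) + p(0) r + q(0) = 0, i.e. r^2 + (p(0) - 1) r + q(0) = 0, i.e. r^2 - 4 r + 3 = 0.
Discriminant: (-4)^2 - 4(3) = 4, so r = (4 ± 2)/2.
Solving: r_1 = 3, r_2 = 1.

indicial: r^2 - 4 r + 3 = 0; roots r_1 = 3, r_2 = 1


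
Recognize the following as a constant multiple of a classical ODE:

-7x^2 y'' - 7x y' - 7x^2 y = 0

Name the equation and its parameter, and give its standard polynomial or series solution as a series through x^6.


All three coefficients share the factor -7; dividing through by -7 gives  x^2 y'' + x y' + x^2 y = 0.
This matches the Bessel equation x^2 y'' + x y' + (x^2 - nu^2) y = 0 with nu^2 = 0, so nu = 0; the solution bounded at x = 0 is J_0(x).
Frobenius at x = 0: indicial roots ±nu; for r = nu the recurrence k(k + 2nu) c_k = -c_{k-2} gives the standard series J_nu(x) = sum_{k>=0} (-1)^k / (k! (k+nu)!) (x/2)^(2k+nu). Evaluate the first 4 terms:
  k = 0: (-1)^0 / (0! * 0! * 2^0) x^0 = 1/(1*1*1) x^0 = (1) x^0
  k = 1: (-1)^1 / (1! * 1! * 2^2) x^2 = -1/(1*1*4) x^2 = (-1/4) x^2
  k = 2: (-1)^2 / (2! * 2! * 2^4) x^4 = 1/(2*2*16) x^4 = (1/64) x^4
  k = 3: (-1)^3 / (3! * 3! * 2^6) x^6 = -1/(6*6*64) x^6 = (-1/2304) x^6
Hence J_0(x) = -x^6/2304 + x^4/64 - x^2/4 + 1 + ....

J_0(x); series = -x^6/2304 + x^4/64 - x^2/4 + 1


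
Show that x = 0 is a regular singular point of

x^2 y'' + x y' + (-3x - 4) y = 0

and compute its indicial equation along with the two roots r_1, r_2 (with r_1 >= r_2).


Divide by x^2 to reach normal form y'' + P_1(x) y' + P_2(x) y = 0 with P_1(x) = 1/x and P_2(x) = -3/x - 4/x^2.
x = 0 is a singular point because the y'-coefficient 1/x has a pole at x = 0 and the y-coefficient -3/x - 4/x^2 has a pole at x = 0.
It is a regular singular point because x P_1(x) = p(x) = 1 and x^2 P_2(x) = q(x) = -3x - 4 are polynomials, hence analytic at x = 0.
p(0) = 1,  q(0) = -4.
Indicial equation: r(r-1) + p(0) r + q(0) = 0, i.e. r^2 + (p(0) - 1) r + q(0) = 0, i.e. r^2 - 4 = 0.
Discriminant: (0)^2 - 4(-4) = 16, so r = (0 ± 4)/2.
Solving: r_1 = 2, r_2 = -2.

indicial: r^2 - 4 = 0; roots r_1 = 2, r_2 = -2


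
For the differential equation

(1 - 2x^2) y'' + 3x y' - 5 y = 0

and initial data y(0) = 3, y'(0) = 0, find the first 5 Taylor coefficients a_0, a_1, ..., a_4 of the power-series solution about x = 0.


Ansatz: y(x) = sum_{n>=0} a_n x^n, so y'(x) = sum_{n>=1} n a_n x^(n-1) and y''(x) = sum_{n>=2} n(n-1) a_n x^(n-2).
Substitute into P(x) y'' + Q(x) y' + R(x) y = 0 with P(x) = 1 - 2x^2, Q(x) = 3x, R(x) = -5, and match powers of x.
Initial conditions: a_0 = 3, a_1 = 0.
Setting the coefficient of each power of x to zero and solving order by order (substituting the coefficients already found):
  x^0: 2 a_2 - 5 a_0 = 0  ->  2 a_2 = 5 a_0 = 15  ->  a_2 = 15/2
  x^1: 6 a_3 - 2 a_1 = 0  ->  6 a_3 = 2 a_1 = 0  ->  a_3 = 0
  x^2: 12 a_4 - 3 a_2 = 0  ->  12 a_4 = 3 a_2 = 45/2  ->  a_4 = 15/8
Truncated series: y(x) = 3 + (15/2) x^2 + (15/8) x^4 + O(x^5).

a_0 = 3; a_1 = 0; a_2 = 15/2; a_3 = 0; a_4 = 15/8


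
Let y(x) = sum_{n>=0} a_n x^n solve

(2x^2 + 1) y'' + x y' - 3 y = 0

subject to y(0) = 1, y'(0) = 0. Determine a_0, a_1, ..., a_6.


Ansatz: y(x) = sum_{n>=0} a_n x^n, so y'(x) = sum_{n>=1} n a_n x^(n-1) and y''(x) = sum_{n>=2} n(n-1) a_n x^(n-2).
Substitute into P(x) y'' + Q(x) y' + R(x) y = 0 with P(x) = 2x^2 + 1, Q(x) = x, R(x) = -3, and match powers of x.
Initial conditions: a_0 = 1, a_1 = 0.
Setting the coefficient of each power of x to zero and solving order by order (substituting the coefficients already found):
  x^0: 2 a_2 - 3 a_0 = 0  ->  2 a_2 = 3 a_0 = 3  ->  a_2 = 3/2
  x^1: 6 a_3 - 2 a_1 = 0  ->  6 a_3 = 2 a_1 = 0  ->  a_3 = 0
  x^2: 12 a_4 + 3 a_2 = 0  ->  12 a_4 = -3 a_2 = -9/2  ->  a_4 = -3/8
  x^3: 20 a_5 + 12 a_3 = 0  ->  20 a_5 = -12 a_3 = 0  ->  a_5 = 0
  x^4: 30 a_6 + 25 a_4 = 0  ->  30 a_6 = -25 a_4 = 75/8  ->  a_6 = 5/16
Truncated series: y(x) = 1 + (3/2) x^2 - (3/8) x^4 + (5/16) x^6 + O(x^7).

a_0 = 1; a_1 = 0; a_2 = 3/2; a_3 = 0; a_4 = -3/8; a_5 = 0; a_6 = 5/16


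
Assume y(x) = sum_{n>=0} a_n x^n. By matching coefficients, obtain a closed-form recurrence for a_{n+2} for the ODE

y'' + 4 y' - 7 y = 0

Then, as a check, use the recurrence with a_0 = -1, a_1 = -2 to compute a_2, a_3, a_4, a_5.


Substitute y = sum_n a_n x^n.
y''(x) has coefficient (n+2)(n+1) a_{n+2} at x^n;
4 y'(x) has coefficient 4 (n+1) a_{n+1} at x^n;
-7 y(x) has coefficient -7 a_n at x^n.
Matching x^n: (n+2)(n+1) a_{n+2} + 4 (n+1) a_{n+1} - 7 a_n = 0.
Thus a_{n+2} = [-4 (n+1) a_{n+1} + 7 a_n] / ((n+1)(n+2)).

Check with a_0 = -1, a_1 = -2 (apply the recurrence for n = 0, 1, 2, 3): a_0 = -1, a_1 = -2, a_2 = 1/2, a_3 = -3, a_4 = 79/24, a_5 = -221/60.

a_(n+2) = [-4 (n+1) a_(n+1) + 7 a_n] / ((n+1)(n+2)); check: a_0 = -1, a_1 = -2, a_2 = 1/2, a_3 = -3, a_4 = 79/24, a_5 = -221/60


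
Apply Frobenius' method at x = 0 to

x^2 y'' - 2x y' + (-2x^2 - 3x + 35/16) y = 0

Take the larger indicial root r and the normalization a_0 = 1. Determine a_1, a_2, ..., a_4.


Write in Frobenius form y'' + (p(x)/x) y' + (q(x)/x^2) y = 0:
  p(x) = -2,  q(x) = -2x^2 - 3x + 35/16.
Indicial equation: r(r-1) + (-2) r + (35/16) = 0 -> roots r_1 = 7/4, r_2 = 5/4.
Take r = r_1 = 7/4. Let y(x) = x^r sum_{n>=0} a_n x^n with a_0 = 1.
Substitute y = x^r sum a_n x^n and match x^{r+n}. The recurrence is
  D(n) a_n - 3 a_{n-1} - 2 a_{n-2} = 0,  where D(n) = (r+n)(r+n-1) + (-2)(r+n) + (35/16).
  a_n = [3 a_{n-1} + 2 a_{n-2}] / D(n).
Since the indicial polynomial factors as (r - r_1)(r - r_2), D(n) = (r_1 + n - r_1)(r_1 + n - r_2) = n(n + 1/2).
Evaluating step by step (a_0 = 1):
  n = 1: D(1) = 1(1 + 1/2) = 3/2; numerator = 3(1) = 3; a_1 = (3)/(3/2) = 2
  n = 2: D(2) = 2(2 + 1/2) = 5; numerator = 3(2) + 2(1) = 8; a_2 = (8)/(5) = 8/5
  n = 3: D(3) = 3(3 + 1/2) = 21/2; numerator = 3(8/5) + 2(2) = 44/5; a_3 = (44/5)/(21/2) = 88/105
  n = 4: D(4) = 4(4 + 1/2) = 18; numerator = 3(88/105) + 2(8/5) = 40/7; a_4 = (40/7)/(18) = 20/63

r = 7/4; a_0 = 1; a_1 = 2; a_2 = 8/5; a_3 = 88/105; a_4 = 20/63
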